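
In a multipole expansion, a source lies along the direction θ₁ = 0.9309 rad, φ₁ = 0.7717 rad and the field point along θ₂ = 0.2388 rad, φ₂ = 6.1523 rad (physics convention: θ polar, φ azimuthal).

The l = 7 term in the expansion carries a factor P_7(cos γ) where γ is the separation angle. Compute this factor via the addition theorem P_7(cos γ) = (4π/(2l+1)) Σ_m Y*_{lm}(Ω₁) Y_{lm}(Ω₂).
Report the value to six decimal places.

Expand P_7 via completeness: Σ_{m} conj(Y_{7,m}) at Ω₁ times Y_{7,m} at Ω₂ —
  m=-7: Y*=0.06798 - 0.08245j  Y=0.00001 + 0.00002j  product 0.00000 + 0.00000j
  m=-6: Y*=-0.02443 - 0.29663j  Y=0.00023 + 0.00023j  product 0.00006 - 0.00007j
  m=-5: Y*=-0.33394 - 0.29107j  Y=0.00243 + 0.00186j  product -0.00027 - 0.00133j
  m=-4: Y*=-0.29620 + 0.01625j  Y=0.01792 + 0.01035j  product -0.00548 - 0.00277j
  m=-3: Y*=0.09104 - 0.09884j  Y=0.09217 + 0.03817j  product 0.01216 - 0.00564j
  m=-2: Y*=-0.00995 - 0.36302j  Y=0.31713 + 0.08496j  product 0.02769 - 0.11597j
  m=-1: Y*=-0.01279 - 0.01244j  Y=0.63264 + 0.08328j  product -0.00705 - 0.00894j
  m=+0: Y*=0.35306 + 0.00000j  Y=0.37812 + 0.00000j  product 0.13350 + 0.00000j
  m=+1: Y*=0.01279 - 0.01244j  Y=-0.63264 + 0.08328j  product -0.00705 + 0.00894j
  m=+2: Y*=-0.00995 + 0.36302j  Y=0.31713 - 0.08496j  product 0.02769 + 0.11597j
  m=+3: Y*=-0.09104 - 0.09884j  Y=-0.09217 + 0.03817j  product 0.01216 + 0.00564j
  m=+4: Y*=-0.29620 - 0.01625j  Y=0.01792 - 0.01035j  product -0.00548 + 0.00277j
  m=+5: Y*=0.33394 - 0.29107j  Y=-0.00243 + 0.00186j  product -0.00027 + 0.00133j
  m=+6: Y*=-0.02443 + 0.29663j  Y=0.00023 - 0.00023j  product 0.00006 + 0.00007j
  m=+7: Y*=-0.06798 - 0.08245j  Y=-0.00001 + 0.00002j  product 0.00000 - 0.00000j
Σ over m = 0.18774 + 0.00000j; ×(4π/15) → 0.15728 + 0.00000j. Real part: 0.157277

0.157277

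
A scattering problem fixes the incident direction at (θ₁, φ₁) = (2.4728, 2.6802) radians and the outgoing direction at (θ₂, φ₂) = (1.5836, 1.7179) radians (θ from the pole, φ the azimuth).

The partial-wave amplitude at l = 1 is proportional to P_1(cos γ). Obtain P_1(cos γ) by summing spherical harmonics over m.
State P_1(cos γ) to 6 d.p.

0.364452

Term-by-term m-sum for l=1 (normalisation 4π/3 = 4.188790):
  [-1]  conj(Y_{1,-1})(Ω₁) = -0.191820+0.095370i ; Y_{1,-1}(Ω₂) = -0.050636-0.341735i ; Δ = +0.042304+0.060722i
  [+0]  conj(Y_{1,0})(Ω₁) = -0.383343-0.000000i ; Y_{1,0}(Ω₂) = -0.006256+0.000000i ; Δ = +0.002398+0.000000i
  [+1]  conj(Y_{1,1})(Ω₁) = +0.191820+0.095370i ; Y_{1,1}(Ω₂) = +0.050636-0.341735i ; Δ = +0.042304-0.060722i
Accumulated sum +0.087006+0.000000i; after 4π/(2l+1) scaling, +0.364452+0.000000i ⇒ P_1 = 0.364452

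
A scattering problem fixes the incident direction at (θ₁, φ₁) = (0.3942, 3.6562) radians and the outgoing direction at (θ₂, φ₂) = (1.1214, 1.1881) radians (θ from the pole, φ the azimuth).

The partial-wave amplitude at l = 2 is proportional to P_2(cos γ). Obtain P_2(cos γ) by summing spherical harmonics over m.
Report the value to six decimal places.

-0.474375

Addition theorem: P_2(cos γ) = (4π/5) Σ_m Y*_{lm}(Ω₁) Y_{lm}(Ω₂), m = −2…2:
  m=-2: Y*=0.02937 + 0.04883j  Y=-0.22598 - 0.21711j  product 0.00396 - 0.01741j
  m=-1: Y*=-0.23847 - 0.13484j  Y=0.11288 - 0.28042j  product -0.06473 + 0.05165j
  m=+0: Y*=0.49121 + 0.00000j  Y=-0.13683 + 0.00000j  product -0.06721 + 0.00000j
  m=+1: Y*=0.23847 - 0.13484j  Y=-0.11288 - 0.28042j  product -0.06473 - 0.05165j
  m=+2: Y*=0.02937 - 0.04883j  Y=-0.22598 + 0.21711j  product 0.00396 + 0.01741j
Accumulated sum -0.18875 + 0.00000j; after 4π/(2l+1) scaling, -0.47437 + 0.00000j ⇒ P_2 = -0.474375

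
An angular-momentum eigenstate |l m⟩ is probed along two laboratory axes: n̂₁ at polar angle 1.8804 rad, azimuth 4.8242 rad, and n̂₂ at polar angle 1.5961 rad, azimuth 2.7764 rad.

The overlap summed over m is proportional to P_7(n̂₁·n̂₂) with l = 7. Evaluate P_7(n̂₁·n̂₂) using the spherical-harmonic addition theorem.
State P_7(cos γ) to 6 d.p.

-0.059415

Addition theorem: P_7(cos γ) = (4π/15) Σ_m Y*_{lm}(Ω₁) Y_{lm}(Ω₂), m = −7…7:
  term(m=-7) = -0.034797+0.173950i   from Y*(Ω₁)=-0.250734+0.252103i, Y(Ω₂)=+0.415888-0.275605i
  term(m=-6) = +0.019326-0.005548i   from Y*(Ω₁)=+0.333348+0.264567i, Y(Ω₂)=+0.027466-0.038443i
  term(m=-5) = +0.014832+0.015713i   from Y*(Ω₁)=+0.031546-0.050422i, Y(Ω₂)=-0.091698+0.351530i
  term(m=-4) = -0.006056+0.017274i   from Y*(Ω₁)=+0.297507+0.142703i, Y(Ω₂)=+0.006092+0.055141i
  term(m=-3) = -0.058627+0.008249i   from Y*(Ω₁)=+0.059614-0.171006i, Y(Ω₂)=-0.149576-0.290693i
  term(m=-2) = -0.008895-0.012545i   from Y*(Ω₁)=+0.253891+0.057741i, Y(Ω₂)=-0.043996-0.039404i
  term(m=-1) = +0.031635-0.061211i   from Y*(Ω₁)=+0.024503-0.218229i, Y(Ω₂)=+0.293072+0.112054i
  term(m=+0) = +0.014243+0.000000i   from Y*(Ω₁)=+0.236908-0.000000i, Y(Ω₂)=+0.060120+0.000000i
  term(m=+1) = +0.031635+0.061211i   from Y*(Ω₁)=-0.024503-0.218229i, Y(Ω₂)=-0.293072+0.112054i
  term(m=+2) = -0.008895+0.012545i   from Y*(Ω₁)=+0.253891-0.057741i, Y(Ω₂)=-0.043996+0.039404i
  term(m=+3) = -0.058627-0.008249i   from Y*(Ω₁)=-0.059614-0.171006i, Y(Ω₂)=+0.149576-0.290693i
  term(m=+4) = -0.006056-0.017274i   from Y*(Ω₁)=+0.297507-0.142703i, Y(Ω₂)=+0.006092-0.055141i
  term(m=+5) = +0.014832-0.015713i   from Y*(Ω₁)=-0.031546-0.050422i, Y(Ω₂)=+0.091698+0.351530i
  term(m=+6) = +0.019326+0.005548i   from Y*(Ω₁)=+0.333348-0.264567i, Y(Ω₂)=+0.027466+0.038443i
  term(m=+7) = -0.034797-0.173950i   from Y*(Ω₁)=+0.250734+0.252103i, Y(Ω₂)=-0.415888-0.275605i
Accumulated sum -0.070921+0.000000i; after 4π/(2l+1) scaling, -0.059415+0.000000i ⇒ P_7 = -0.059415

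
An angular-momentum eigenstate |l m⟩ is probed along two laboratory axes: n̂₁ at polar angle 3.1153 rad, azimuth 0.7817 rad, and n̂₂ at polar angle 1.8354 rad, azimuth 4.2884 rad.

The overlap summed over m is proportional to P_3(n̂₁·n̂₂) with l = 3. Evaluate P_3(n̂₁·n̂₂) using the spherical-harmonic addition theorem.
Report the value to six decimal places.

Term-by-term m-sum for l=3 (normalisation 4π/7 = 1.795196):
  m=-3: -0.000005+0.000005i × +0.358533-0.110448i = -0.000001+0.000003i  (running Σ = -0.000001+0.000003i)
  m=-2: -0.000005-0.000706i × +0.164711+0.186733i = +0.000131-0.000117i  (running Σ = +0.000130-0.000115i)
  m=-1: +0.024099+0.023921i × +0.084443-0.187083i = +0.006510-0.002489i  (running Σ = +0.006640-0.002603i)
  m=0: -0.744806-0.000000i × +0.259411+0.000000i = -0.193211-0.000000i  (running Σ = -0.186571-0.002603i)
  m=1: -0.024099+0.023921i × -0.084443-0.187083i = +0.006510+0.002489i  (running Σ = -0.180060-0.000115i)
  m=2: -0.000005+0.000706i × +0.164711-0.186733i = +0.000131+0.000117i  (running Σ = -0.179929+0.000003i)
  m=3: +0.000005+0.000005i × -0.358533-0.110448i = -0.000001-0.000003i  (running Σ = -0.179931-0.000000i)
Total Σ_m = -0.179931-0.000000i. Multiply by 1.795196: -0.323011-0.000000i. P_3(cos γ) = -0.323011

-0.323011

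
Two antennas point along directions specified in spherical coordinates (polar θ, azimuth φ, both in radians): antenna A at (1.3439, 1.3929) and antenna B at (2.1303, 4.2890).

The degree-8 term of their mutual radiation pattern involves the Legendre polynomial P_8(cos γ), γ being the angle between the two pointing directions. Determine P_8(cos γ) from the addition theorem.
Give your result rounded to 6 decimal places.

-0.372036

Term-by-term m-sum for l=8 (normalisation 4π/17 = 0.739198):
  m=-8: Y*=0.06159 - 0.41420j  Y=-0.13309 - 0.03335j  product -0.02201 + 0.05307j
  m=-7: Y*=-0.36640 - 0.12367j  Y=-0.06081 - 0.33827j  product -0.01955 + 0.13147j
  m=-6: Y*=0.03744 - 0.06798j  Y=0.37106 - 0.25454j  product -0.00341 - 0.03475j
  m=-5: Y*=-0.27964 - 0.22674j  Y=0.19766 + 0.12014j  product -0.02803 - 0.07841j
  m=-4: Y*=-0.03447 + 0.02972j  Y=0.02492 - 0.20198j  product 0.00514 + 0.00770j
  m=-3: Y*=-0.16497 - 0.27920j  Y=0.33141 - 0.10275j  product -0.08336 - 0.07558j
  m=-2: Y*=-0.09251 + 0.03438j  Y=-0.02223 - 0.02514j  product 0.00292 + 0.00156j
  m=-1: Y*=-0.05380 - 0.29920j  Y=0.14255 - 0.31632j  product -0.10231 - 0.02563j
  m=+0: Y*=-0.11385 + 0.00000j  Y=0.01813 + 0.00000j  product -0.00206 + 0.00000j
  m=+1: Y*=0.05380 - 0.29920j  Y=-0.14255 - 0.31632j  product -0.10231 + 0.02563j
  m=+2: Y*=-0.09251 - 0.03438j  Y=-0.02223 + 0.02514j  product 0.00292 - 0.00156j
  m=+3: Y*=0.16497 - 0.27920j  Y=-0.33141 - 0.10275j  product -0.08336 + 0.07558j
  m=+4: Y*=-0.03447 - 0.02972j  Y=0.02492 + 0.20198j  product 0.00514 - 0.00770j
  m=+5: Y*=0.27964 - 0.22674j  Y=-0.19766 + 0.12014j  product -0.02803 + 0.07841j
  m=+6: Y*=0.03744 + 0.06798j  Y=0.37106 + 0.25454j  product -0.00341 + 0.03475j
  m=+7: Y*=0.36640 - 0.12367j  Y=0.06081 - 0.33827j  product -0.01955 - 0.13147j
  m=+8: Y*=0.06159 + 0.41420j  Y=-0.13309 + 0.03335j  product -0.02201 - 0.05307j
Σ over m = -0.50330 - 0.00000j; ×(4π/17) → -0.37204 - 0.00000j. Real part: -0.372036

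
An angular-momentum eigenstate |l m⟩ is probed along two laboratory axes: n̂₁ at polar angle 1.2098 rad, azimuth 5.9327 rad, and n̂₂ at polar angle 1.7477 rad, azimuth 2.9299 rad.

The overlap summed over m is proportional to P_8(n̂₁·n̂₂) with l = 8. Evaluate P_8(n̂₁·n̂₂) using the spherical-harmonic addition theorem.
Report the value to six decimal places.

0.262999

Addition theorem: P_8(cos γ) = (4π/17) Σ_m Y*_{lm}(Ω₁) Y_{lm}(Ω₂), m = −8…8:
  [-8]  conj(Y_{8,-8})(Ω₁) = -0.285389-0.100218i ; Y_{8,-8}(Ω₂) = -0.055646+0.451064i ; Δ = +0.061085-0.123152i
  [-7]  conj(Y_{8,-7})(Ω₁) = -0.352817-0.290124i ; Y_{8,-7}(Ω₂) = +0.028870+0.323712i ; Δ = +0.083731-0.122587i
  [-6]  conj(Y_{8,-6})(Ω₁) = -0.111571-0.189501i ; Y_{8,-6}(Ω₂) = -0.054311-0.175175i ; Δ = -0.027136+0.029836i
  [-5]  conj(Y_{8,-5})(Ω₁) = +0.041965+0.228503i ; Y_{8,-5}(Ω₂) = -0.164408-0.292320i ; Δ = +0.059896-0.049835i
  [-4]  conj(Y_{8,-4})(Ω₁) = -0.053654+0.314727i ; Y_{8,-4}(Ω₂) = +0.054105+0.061190i ; Δ = -0.022161+0.013745i
  [-3]  conj(Y_{8,-3})(Ω₁) = +0.045557-0.079689i ; Y_{8,-3}(Ω₂) = +0.263489+0.194170i ; Δ = +0.027477-0.012151i
  [-2]  conj(Y_{8,-2})(Ω₁) = +0.252195-0.212839i ; Y_{8,-2}(Ω₂) = -0.031603-0.014242i ; Δ = -0.011001+0.003135i
  [-1]  conj(Y_{8,-1})(Ω₁) = -0.027768+0.010152i ; Y_{8,-1}(Ω₂) = -0.313617-0.067400i ; Δ = +0.009393-0.001312i
  [+0]  conj(Y_{8,0})(Ω₁) = -0.328020-0.000000i ; Y_{8,0}(Ω₂) = +0.020663+0.000000i ; Δ = -0.006778-0.000000i
  [+1]  conj(Y_{8,1})(Ω₁) = +0.027768+0.010152i ; Y_{8,1}(Ω₂) = +0.313617-0.067400i ; Δ = +0.009393+0.001312i
  [+2]  conj(Y_{8,2})(Ω₁) = +0.252195+0.212839i ; Y_{8,2}(Ω₂) = -0.031603+0.014242i ; Δ = -0.011001-0.003135i
  [+3]  conj(Y_{8,3})(Ω₁) = -0.045557-0.079689i ; Y_{8,3}(Ω₂) = -0.263489+0.194170i ; Δ = +0.027477+0.012151i
  [+4]  conj(Y_{8,4})(Ω₁) = -0.053654-0.314727i ; Y_{8,4}(Ω₂) = +0.054105-0.061190i ; Δ = -0.022161-0.013745i
  [+5]  conj(Y_{8,5})(Ω₁) = -0.041965+0.228503i ; Y_{8,5}(Ω₂) = +0.164408-0.292320i ; Δ = +0.059896+0.049835i
  [+6]  conj(Y_{8,6})(Ω₁) = -0.111571+0.189501i ; Y_{8,6}(Ω₂) = -0.054311+0.175175i ; Δ = -0.027136-0.029836i
  [+7]  conj(Y_{8,7})(Ω₁) = +0.352817-0.290124i ; Y_{8,7}(Ω₂) = -0.028870+0.323712i ; Δ = +0.083731+0.122587i
  [+8]  conj(Y_{8,8})(Ω₁) = -0.285389+0.100218i ; Y_{8,8}(Ω₂) = -0.055646-0.451064i ; Δ = +0.061085+0.123152i
Total Σ_m = +0.355790-0.000000i. Multiply by 0.739198: +0.262999-0.000000i. P_8(cos γ) = 0.262999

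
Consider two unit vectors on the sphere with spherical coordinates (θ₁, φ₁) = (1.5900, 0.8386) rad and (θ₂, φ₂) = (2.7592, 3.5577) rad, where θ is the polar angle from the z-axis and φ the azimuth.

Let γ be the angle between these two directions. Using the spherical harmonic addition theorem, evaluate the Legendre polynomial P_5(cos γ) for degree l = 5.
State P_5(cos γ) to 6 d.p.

-0.338688

Summing Y*_{l m}(θ₁,φ₁)·Y_{l m}(θ₂,φ₂) over m ∈ [−5, 5]; prefactor 4π/(2·5+1) = 1.142397:
  [-5]  conj(Y_{5,-5})(Ω₁) = -0.230160-0.402552i ; Y_{5,-5}(Ω₂) = +0.001638+0.002931i ; Δ = +0.000803-0.001334i
  [-4]  conj(Y_{5,-4})(Ω₁) = +0.027528+0.005948i ; Y_{5,-4}(Ω₂) = +0.002468+0.026283i ; Δ = -0.000088+0.000738i
  [-3]  conj(Y_{5,-3})(Ω₁) = +0.279302-0.201849i ; Y_{5,-3}(Ω₂) = -0.038430+0.115013i ; Δ = +0.012482+0.039880i
  [-2]  conj(Y_{5,-2})(Ω₁) = -0.003451+0.032312i ; Y_{5,-2}(Ω₂) = -0.233216+0.256143i ; Δ = -0.007472-0.008420i
  [-1]  conj(Y_{5,-1})(Ω₁) = +0.212966+0.236923i ; Y_{5,-1}(Ω₂) = -0.492840+0.217792i ; Δ = -0.156558-0.070383i
  [+0]  conj(Y_{5,0})(Ω₁) = -0.033628-0.000000i ; Y_{5,0}(Ω₂) = -0.154531+0.000000i ; Δ = +0.005197+0.000000i
  [+1]  conj(Y_{5,1})(Ω₁) = -0.212966+0.236923i ; Y_{5,1}(Ω₂) = +0.492840+0.217792i ; Δ = -0.156558+0.070383i
  [+2]  conj(Y_{5,2})(Ω₁) = -0.003451-0.032312i ; Y_{5,2}(Ω₂) = -0.233216-0.256143i ; Δ = -0.007472+0.008420i
  [+3]  conj(Y_{5,3})(Ω₁) = -0.279302-0.201849i ; Y_{5,3}(Ω₂) = +0.038430+0.115013i ; Δ = +0.012482-0.039880i
  [+4]  conj(Y_{5,4})(Ω₁) = +0.027528-0.005948i ; Y_{5,4}(Ω₂) = +0.002468-0.026283i ; Δ = -0.000088-0.000738i
  [+5]  conj(Y_{5,5})(Ω₁) = +0.230160-0.402552i ; Y_{5,5}(Ω₂) = -0.001638+0.002931i ; Δ = +0.000803+0.001334i
Total Σ_m = -0.296471-0.000000i. Multiply by 1.142397: -0.338688-0.000000i. P_5(cos γ) = -0.338688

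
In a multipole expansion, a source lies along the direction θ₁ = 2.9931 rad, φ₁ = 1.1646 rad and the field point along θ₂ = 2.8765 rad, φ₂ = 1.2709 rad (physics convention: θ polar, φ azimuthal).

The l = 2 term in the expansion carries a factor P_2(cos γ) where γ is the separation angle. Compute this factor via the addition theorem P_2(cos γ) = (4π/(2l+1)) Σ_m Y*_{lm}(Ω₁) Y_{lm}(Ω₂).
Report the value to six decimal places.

0.979047

Addition theorem: P_2(cos γ) = (4π/5) Σ_m Y*_{lm}(Ω₁) Y_{lm}(Ω₂), m = −2…2:
  m=-2: -0.005815+0.006138i × -0.021887-0.014967i = +0.000219-0.000047i  (running Σ = +0.000219-0.000047i)
  m=-1: -0.044664-0.103841i × -0.057706+0.186618i = +0.021956-0.002343i  (running Σ = +0.022175-0.002390i)
  m=0: +0.610073-0.000000i × +0.565835+0.000000i = +0.345200+0.000000i  (running Σ = +0.367375-0.002390i)
  m=1: +0.044664-0.103841i × +0.057706+0.186618i = +0.021956+0.002343i  (running Σ = +0.389331-0.000047i)
  m=2: -0.005815-0.006138i × -0.021887+0.014967i = +0.000219+0.000047i  (running Σ = +0.389550-0.000000i)
Σ over m = +0.389550-0.000000i; ×(4π/5) → +0.979047-0.000000i. Real part: 0.979047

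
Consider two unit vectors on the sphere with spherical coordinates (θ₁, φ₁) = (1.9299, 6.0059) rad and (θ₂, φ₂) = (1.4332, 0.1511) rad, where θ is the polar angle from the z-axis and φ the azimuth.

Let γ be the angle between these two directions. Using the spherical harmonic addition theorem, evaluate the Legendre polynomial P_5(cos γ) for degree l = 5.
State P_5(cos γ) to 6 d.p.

Addition theorem: P_5(cos γ) = (4π/11) Σ_m Y*_{lm}(Ω₁) Y_{lm}(Ω₂), m = −5…5:
  term(m=-5) = -0.07987 - 0.12430j   from Y*(Ω₁)=0.06120 - 0.32816j, Y(Ω₂)=0.32219 - 0.30348j
  term(m=-4) = 0.01093 + 0.07602j   from Y*(Ω₁)=-0.17651 + 0.35478j, Y(Ω₂)=0.15948 - 0.11014j
  term(m=-3) = -0.00249 + 0.00849j   from Y*(Ω₁)=0.02133 - 0.02341j, Y(Ω₂)=-0.25109 + 0.12231j
  term(m=-2) = -0.04631 + 0.05345j   from Y*(Ω₁)=0.27936 - 0.17304j, Y(Ω₂)=-0.20546 + 0.06405j
  term(m=-1) = -0.02632 + 0.01202j   from Y*(Ω₁)=-0.11789 + 0.03355j, Y(Ω₂)=0.23336 - 0.03553j
  term(m=+0) = -0.06610 + 0.00000j   from Y*(Ω₁)=-0.30067 + 0.00000j, Y(Ω₂)=0.21985 + 0.00000j
  term(m=+1) = -0.02632 - 0.01202j   from Y*(Ω₁)=0.11789 + 0.03355j, Y(Ω₂)=-0.23336 - 0.03553j
  term(m=+2) = -0.04631 - 0.05345j   from Y*(Ω₁)=0.27936 + 0.17304j, Y(Ω₂)=-0.20546 - 0.06405j
  term(m=+3) = -0.00249 - 0.00849j   from Y*(Ω₁)=-0.02133 - 0.02341j, Y(Ω₂)=0.25109 + 0.12231j
  term(m=+4) = 0.01093 - 0.07602j   from Y*(Ω₁)=-0.17651 - 0.35478j, Y(Ω₂)=0.15948 + 0.11014j
  term(m=+5) = -0.07987 + 0.12430j   from Y*(Ω₁)=-0.06120 - 0.32816j, Y(Ω₂)=-0.32219 - 0.30348j
Total Σ_m = -0.35425 + 0.00000j. Multiply by 1.142397: -0.40469 + 0.00000j. P_5(cos γ) = -0.404689

-0.404689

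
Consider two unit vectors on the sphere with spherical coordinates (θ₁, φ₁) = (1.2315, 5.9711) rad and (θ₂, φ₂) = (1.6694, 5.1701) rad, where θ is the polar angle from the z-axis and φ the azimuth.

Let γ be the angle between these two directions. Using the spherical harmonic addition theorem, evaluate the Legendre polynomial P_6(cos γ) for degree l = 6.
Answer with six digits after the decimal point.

Term-by-term m-sum for l=6 (normalisation 4π/13 = 0.966644):
  [-6]  conj(Y_{6,-6})(Ω₁) = (-0.100937, -0.324331) ; Y_{6,-6}(Ω₂) = (0.432988, 0.180684) ; Δ = (0.014897, -0.158669)
  [-5]  conj(Y_{6,-5})(Ω₁) = (0.004306, -0.415277) ; Y_{6,-5}(Ω₂) = (-0.121112, 0.105744) ; Δ = (0.043391, 0.050750)
  [-4]  conj(Y_{6,-4})(Ω₁) = (0.019533, -0.058462) ; Y_{6,-4}(Ω₂) = (0.080378, 0.302089) ; Δ = (0.019231, 0.001202)
  [-3]  conj(Y_{6,-3})(Ω₁) = (-0.191990, 0.260823) ; Y_{6,-3}(Ω₂) = (-0.179289, -0.035908) ; Δ = (0.043787, -0.039869)
  [-2]  conj(Y_{6,-2})(Ω₁) = (-0.138413, 0.099688) ; Y_{6,-2}(Ω₂) = (-0.162892, 0.211900) ; Δ = (0.001422, -0.045568)
  [-1]  conj(Y_{6,-1})(Ω₁) = (0.256167, -0.082647) ; Y_{6,-1}(Ω₂) = (-0.084044, -0.170612) ; Δ = (-0.035630, -0.036759)
  [+0]  conj(Y_{6,0})(Ω₁) = (0.195783, -0.000000) ; Y_{6,0}(Ω₂) = (-0.255027, 0.000000) ; Δ = (-0.049930, 0.000000)
  [+1]  conj(Y_{6,1})(Ω₁) = (-0.256167, -0.082647) ; Y_{6,1}(Ω₂) = (0.084044, -0.170612) ; Δ = (-0.035630, 0.036759)
  [+2]  conj(Y_{6,2})(Ω₁) = (-0.138413, -0.099688) ; Y_{6,2}(Ω₂) = (-0.162892, -0.211900) ; Δ = (0.001422, 0.045568)
  [+3]  conj(Y_{6,3})(Ω₁) = (0.191990, 0.260823) ; Y_{6,3}(Ω₂) = (0.179289, -0.035908) ; Δ = (0.043787, 0.039869)
  [+4]  conj(Y_{6,4})(Ω₁) = (0.019533, 0.058462) ; Y_{6,4}(Ω₂) = (0.080378, -0.302089) ; Δ = (0.019231, -0.001202)
  [+5]  conj(Y_{6,5})(Ω₁) = (-0.004306, -0.415277) ; Y_{6,5}(Ω₂) = (0.121112, 0.105744) ; Δ = (0.043391, -0.050750)
  [+6]  conj(Y_{6,6})(Ω₁) = (-0.100937, 0.324331) ; Y_{6,6}(Ω₂) = (0.432988, -0.180684) ; Δ = (0.014897, 0.158669)
Accumulated sum (0.124268, 0.000000); after 4π/(2l+1) scaling, (0.120123, 0.000000) ⇒ P_6 = 0.120123

0.120123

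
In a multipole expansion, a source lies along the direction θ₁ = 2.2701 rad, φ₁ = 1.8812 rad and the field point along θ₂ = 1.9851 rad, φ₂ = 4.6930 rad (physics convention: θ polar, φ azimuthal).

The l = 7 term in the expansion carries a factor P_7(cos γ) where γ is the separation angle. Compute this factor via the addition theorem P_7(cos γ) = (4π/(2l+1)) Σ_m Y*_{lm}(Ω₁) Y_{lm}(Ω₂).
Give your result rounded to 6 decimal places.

0.005429

Term-by-term m-sum for l=7 (normalisation 4π/15 = 0.837758):
  term(m=-7) = (0.013926, -0.015321)   from Y*(Ω₁)=(0.063360, 0.043536), Y(Ω₂)=(0.036441, -0.266844)
  term(m=-6) = (-0.042535, 0.098414)   from Y*(Ω₁)=(-0.069559, 0.231721), Y(Ω₂)=(0.440151, 0.051437)
  term(m=-5) = (0.008610, -0.109930)   from Y*(Ω₁)=(-0.422411, 0.007933), Y(Ω₂)=(-0.025263, 0.259769)
  term(m=-4) = (-0.017839, -0.069394)   from Y*(Ω₁)=(-0.124991, -0.365887), Y(Ω₂)=(0.184755, 0.014358)
  term(m=-3) = (0.001848, 0.002812)   from Y*(Ω₁)=(0.008075, -0.006007), Y(Ω₂)=(-0.019438, 0.333796)
  term(m=-2) = (-0.013787, -0.010691)   from Y*(Ω₁)=(-0.289187, -0.206806), Y(Ω₂)=(0.049035, 0.001902)
  term(m=-1) = (0.054412, 0.018625)   from Y*(Ω₁)=(0.052675, -0.164214), Y(Ω₂)=(-0.006466, 0.333424)
  term(m=+0) = (-0.002791, -0.000000)   from Y*(Ω₁)=(-0.310351, -0.000000), Y(Ω₂)=(0.008993, 0.000000)
  term(m=+1) = (0.054412, -0.018625)   from Y*(Ω₁)=(-0.052675, -0.164214), Y(Ω₂)=(0.006466, 0.333424)
  term(m=+2) = (-0.013787, 0.010691)   from Y*(Ω₁)=(-0.289187, 0.206806), Y(Ω₂)=(0.049035, -0.001902)
  term(m=+3) = (0.001848, -0.002812)   from Y*(Ω₁)=(-0.008075, -0.006007), Y(Ω₂)=(0.019438, 0.333796)
  term(m=+4) = (-0.017839, 0.069394)   from Y*(Ω₁)=(-0.124991, 0.365887), Y(Ω₂)=(0.184755, -0.014358)
  term(m=+5) = (0.008610, 0.109930)   from Y*(Ω₁)=(0.422411, 0.007933), Y(Ω₂)=(0.025263, 0.259769)
  term(m=+6) = (-0.042535, -0.098414)   from Y*(Ω₁)=(-0.069559, -0.231721), Y(Ω₂)=(0.440151, -0.051437)
  term(m=+7) = (0.013926, 0.015321)   from Y*(Ω₁)=(-0.063360, 0.043536), Y(Ω₂)=(-0.036441, -0.266844)
Total Σ_m = (0.006480, 0.000000). Multiply by 0.837758: (0.005429, 0.000000). P_7(cos γ) = 0.005429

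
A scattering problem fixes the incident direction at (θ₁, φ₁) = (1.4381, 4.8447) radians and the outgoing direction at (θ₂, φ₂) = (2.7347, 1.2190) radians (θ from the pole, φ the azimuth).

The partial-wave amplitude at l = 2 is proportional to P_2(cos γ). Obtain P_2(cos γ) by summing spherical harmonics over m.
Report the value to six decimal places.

Summing Y*_{l m}(θ₁,φ₁)·Y_{l m}(θ₂,φ₂) over m ∈ [−2, 2]; prefactor 4π/(2·2+1) = 2.513274:
  [-2]  conj(Y_{2,-2})(Ω₁) = (-0.366302, -0.099259) ; Y_{2,-2}(Ω₂) = (-0.046133, -0.039141) ; Δ = (0.013013, 0.018917)
  [-1]  conj(Y_{2,-1})(Ω₁) = (0.013366, -0.100430) ; Y_{2,-1}(Ω₂) = (-0.096752, 0.263583) ; Δ = (0.025178, 0.013240)
  [+0]  conj(Y_{2,0})(Ω₁) = (-0.298829, -0.000000) ; Y_{2,0}(Ω₂) = (0.482589, 0.000000) ; Δ = (-0.144212, -0.000000)
  [+1]  conj(Y_{2,1})(Ω₁) = (-0.013366, -0.100430) ; Y_{2,1}(Ω₂) = (0.096752, 0.263583) ; Δ = (0.025178, -0.013240)
  [+2]  conj(Y_{2,2})(Ω₁) = (-0.366302, 0.099259) ; Y_{2,2}(Ω₂) = (-0.046133, 0.039141) ; Δ = (0.013013, -0.018917)
Total Σ_m = (-0.067828, 0.000000). Multiply by 2.513274: (-0.170471, 0.000000). P_2(cos γ) = -0.170471

-0.170471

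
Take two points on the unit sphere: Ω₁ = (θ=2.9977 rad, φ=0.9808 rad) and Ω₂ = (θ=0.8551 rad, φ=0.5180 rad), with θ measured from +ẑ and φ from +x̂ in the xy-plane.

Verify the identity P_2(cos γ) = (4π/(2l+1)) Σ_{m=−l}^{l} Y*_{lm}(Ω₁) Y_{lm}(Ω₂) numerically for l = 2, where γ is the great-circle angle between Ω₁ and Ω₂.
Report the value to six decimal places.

Addition theorem: P_2(cos γ) = (4π/5) Σ_m Y*_{lm}(Ω₁) Y_{lm}(Ω₂), m = −2…2:
  m=-2: (-0.003026, 0.007344) × (0.112113, -0.189260) = (0.001051, 0.001396)  (running Σ = (0.001051, 0.001396))
  m=-1: (-0.060997, -0.091101) × (0.332344, -0.189406) = (-0.037527, -0.018724)  (running Σ = (-0.036476, -0.017328))
  m=0: (0.611327, -0.000000) × (0.091959, 0.000000) = (0.056217, 0.000000)  (running Σ = (0.019741, -0.017328))
  m=1: (0.060997, -0.091101) × (-0.332344, -0.189406) = (-0.037527, 0.018724)  (running Σ = (-0.017786, 0.001396))
  m=2: (-0.003026, -0.007344) × (0.112113, 0.189260) = (0.001051, -0.001396)  (running Σ = (-0.016736, -0.000000))
Total Σ_m = (-0.016736, -0.000000). Multiply by 2.513274: (-0.042061, -0.000000). P_2(cos γ) = -0.042061

-0.042061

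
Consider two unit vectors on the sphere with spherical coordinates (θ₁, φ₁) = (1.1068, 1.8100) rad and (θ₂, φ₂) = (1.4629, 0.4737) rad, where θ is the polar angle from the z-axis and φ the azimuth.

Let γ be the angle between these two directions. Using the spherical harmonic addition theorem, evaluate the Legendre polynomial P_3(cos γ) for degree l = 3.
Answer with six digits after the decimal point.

Summing Y*_{l m}(θ₁,φ₁)·Y_{l m}(θ₂,φ₂) over m ∈ [−3, 3]; prefactor 4π/(2·3+1) = 1.795196:
  m=-3: Y*=0.19621 - 0.22480j  Y=0.06114 - 0.40540j  product -0.07914 - 0.09329j
  m=-2: Y*=-0.32470 - 0.16839j  Y=0.06350 - 0.08832j  product -0.03549 + 0.01798j
  m=-1: Y*=-0.00010 + 0.00039j  Y=-0.26934 + 0.13807j  product -0.00003 - 0.00012j
  m=+0: Y*=-0.33378 + 0.00000j  Y=-0.11823 + 0.00000j  product 0.03946 + 0.00000j
  m=+1: Y*=0.00010 + 0.00039j  Y=0.26934 + 0.13807j  product -0.00003 + 0.00012j
  m=+2: Y*=-0.32470 + 0.16839j  Y=0.06350 + 0.08832j  product -0.03549 - 0.01798j
  m=+3: Y*=-0.19621 - 0.22480j  Y=-0.06114 - 0.40540j  product -0.07914 + 0.09329j
Total Σ_m = -0.18985 + 0.00000j. Multiply by 1.795196: -0.34081 + 0.00000j. P_3(cos γ) = -0.340815

-0.340815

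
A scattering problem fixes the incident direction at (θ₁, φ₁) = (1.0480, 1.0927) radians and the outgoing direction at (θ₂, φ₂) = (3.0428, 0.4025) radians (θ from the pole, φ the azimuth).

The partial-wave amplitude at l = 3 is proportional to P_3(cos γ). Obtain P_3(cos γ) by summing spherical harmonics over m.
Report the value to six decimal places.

Summing Y*_{l m}(θ₁,φ₁)·Y_{l m}(θ₂,φ₂) over m ∈ [−3, 3]; prefactor 4π/(2·3+1) = 1.795196:
  m=-3: -0.26885 - 0.03693j × 0.00014 - 0.00037j = -0.00005 + 0.00010j  (running Σ = -0.00005 + 0.00010j)
  m=-2: -0.22089 + 0.31297j × -0.00686 + 0.00713j = -0.00072 - 0.00372j  (running Σ = -0.00077 - 0.00363j)
  m=-1: 0.03176 + 0.06129j × 0.11589 - 0.04934j = 0.00670 + 0.00554j  (running Σ = 0.00594 + 0.00191j)
  m=0: -0.32672 + 0.00000j × -0.72465 + 0.00000j = 0.23676 + 0.00000j  (running Σ = 0.24269 + 0.00191j)
  m=1: -0.03176 + 0.06129j × -0.11589 - 0.04934j = 0.00670 - 0.00554j  (running Σ = 0.24940 - 0.00363j)
  m=2: -0.22089 - 0.31297j × -0.00686 - 0.00713j = -0.00072 + 0.00372j  (running Σ = 0.24868 + 0.00010j)
  m=3: 0.26885 - 0.03693j × -0.00014 - 0.00037j = -0.00005 - 0.00010j  (running Σ = 0.24863 + 0.00000j)
Σ over m = 0.24863 + 0.00000j; ×(4π/7) → 0.44634 + 0.00000j. Real part: 0.446340

0.446340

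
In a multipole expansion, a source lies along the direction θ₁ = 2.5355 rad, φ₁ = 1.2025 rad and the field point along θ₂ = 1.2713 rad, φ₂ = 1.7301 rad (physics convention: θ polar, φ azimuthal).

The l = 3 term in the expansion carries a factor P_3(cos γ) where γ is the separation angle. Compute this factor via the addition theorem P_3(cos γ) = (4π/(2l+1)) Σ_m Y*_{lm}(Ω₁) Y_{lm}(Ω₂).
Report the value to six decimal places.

-0.312147

Term-by-term m-sum for l=3 (normalisation 4π/7 = 1.795196):
  [-3]  conj(Y_{3,-3})(Ω₁) = -0.06891 - 0.03465j ; Y_{3,-3}(Ω₂) = 0.16739 + 0.32317j ; Δ = -0.00034 - 0.02807j
  [-2]  conj(Y_{3,-2})(Ω₁) = 0.20191 - 0.18311j ; Y_{3,-2}(Ω₂) = -0.26142 + 0.08623j ; Δ = -0.03700 + 0.06528j
  [-1]  conj(Y_{3,-1})(Ω₁) = 0.15758 + 0.40834j ; Y_{3,-1}(Ω₂) = 0.02766 + 0.17219j ; Δ = -0.06595 + 0.03843j
  [+0]  conj(Y_{3,0})(Ω₁) = -0.11576 + 0.00000j ; Y_{3,0}(Ω₂) = -0.28238 + 0.00000j ; Δ = 0.03269 + 0.00000j
  [+1]  conj(Y_{3,1})(Ω₁) = -0.15758 + 0.40834j ; Y_{3,1}(Ω₂) = -0.02766 + 0.17219j ; Δ = -0.06595 - 0.03843j
  [+2]  conj(Y_{3,2})(Ω₁) = 0.20191 + 0.18311j ; Y_{3,2}(Ω₂) = -0.26142 - 0.08623j ; Δ = -0.03700 - 0.06528j
  [+3]  conj(Y_{3,3})(Ω₁) = 0.06891 - 0.03465j ; Y_{3,3}(Ω₂) = -0.16739 + 0.32317j ; Δ = -0.00034 + 0.02807j
Σ over m = -0.17388 - 0.00000j; ×(4π/7) → -0.31215 - 0.00000j. Real part: -0.312147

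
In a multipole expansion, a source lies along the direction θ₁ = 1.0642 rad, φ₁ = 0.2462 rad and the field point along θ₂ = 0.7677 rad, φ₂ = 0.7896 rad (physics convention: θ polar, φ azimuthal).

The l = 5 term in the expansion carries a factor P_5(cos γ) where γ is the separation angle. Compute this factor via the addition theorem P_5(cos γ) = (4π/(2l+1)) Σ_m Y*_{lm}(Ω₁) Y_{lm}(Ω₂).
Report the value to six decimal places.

-0.210603

Addition theorem: P_5(cos γ) = (4π/11) Σ_m Y*_{lm}(Ω₁) Y_{lm}(Ω₂), m = −5…5:
  term(m=-5) = -0.01621 - 0.00733j   from Y*(Ω₁)=0.07907 + 0.22368j, Y(Ω₂)=-0.05189 + 0.05412j
  term(m=-4) = -0.05798 - 0.08424j   from Y*(Ω₁)=0.23023 + 0.34685j, Y(Ω₂)=-0.24562 + 0.00413j
  term(m=-3) = -0.00651 - 0.10952j   from Y*(Ω₁)=0.19133 + 0.17421j, Y(Ω₂)=-0.30358 - 0.29602j
  term(m=-2) = -0.02795 + 0.05317j   from Y*(Ω₁)=-0.16274 - 0.08730j, Y(Ω₂)=-0.00273 - 0.32527j
  term(m=-1) = 0.03740 - 0.02259j   from Y*(Ω₁)=-0.30747 - 0.07727j, Y(Ω₂)=-0.09704 + 0.09785j
  term(m=+0) = -0.04183 + 0.00000j   from Y*(Ω₁)=0.11418 + 0.00000j, Y(Ω₂)=-0.36639 + 0.00000j
  term(m=+1) = 0.03740 + 0.02259j   from Y*(Ω₁)=0.30747 - 0.07727j, Y(Ω₂)=0.09704 + 0.09785j
  term(m=+2) = -0.02795 - 0.05317j   from Y*(Ω₁)=-0.16274 + 0.08730j, Y(Ω₂)=-0.00273 + 0.32527j
  term(m=+3) = -0.00651 + 0.10952j   from Y*(Ω₁)=-0.19133 + 0.17421j, Y(Ω₂)=0.30358 - 0.29602j
  term(m=+4) = -0.05798 + 0.08424j   from Y*(Ω₁)=0.23023 - 0.34685j, Y(Ω₂)=-0.24562 - 0.00413j
  term(m=+5) = -0.01621 + 0.00733j   from Y*(Ω₁)=-0.07907 + 0.22368j, Y(Ω₂)=0.05189 + 0.05412j
Σ over m = -0.18435 + 0.00000j; ×(4π/11) → -0.21060 + 0.00000j. Real part: -0.210603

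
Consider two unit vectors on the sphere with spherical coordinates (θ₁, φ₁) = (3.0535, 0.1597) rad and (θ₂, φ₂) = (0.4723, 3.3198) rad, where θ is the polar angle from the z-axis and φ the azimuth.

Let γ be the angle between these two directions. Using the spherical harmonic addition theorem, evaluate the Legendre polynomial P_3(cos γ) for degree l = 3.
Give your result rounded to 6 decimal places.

Term-by-term m-sum for l=3 (normalisation 4π/7 = 1.795196):
  term(m=-3) = -0.00001 + 0.00000j   from Y*(Ω₁)=0.00025 + 0.00013j, Y(Ω₂)=-0.03380 + 0.02002j
  term(m=-2) = -0.00148 + 0.00005j   from Y*(Ω₁)=-0.00748 - 0.00247j, Y(Ω₂)=0.17652 - 0.06572j
  term(m=-1) = -0.04909 + 0.00091j   from Y*(Ω₁)=0.11120 + 0.01791j, Y(Ω₂)=-0.42905 + 0.07728j
  term(m=+0) = -0.23385 + 0.00000j   from Y*(Ω₁)=-0.72907 + 0.00000j, Y(Ω₂)=0.32075 + 0.00000j
  term(m=+1) = -0.04909 - 0.00091j   from Y*(Ω₁)=-0.11120 + 0.01791j, Y(Ω₂)=0.42905 + 0.07728j
  term(m=+2) = -0.00148 - 0.00005j   from Y*(Ω₁)=-0.00748 + 0.00247j, Y(Ω₂)=0.17652 + 0.06572j
  term(m=+3) = -0.00001 - 0.00000j   from Y*(Ω₁)=-0.00025 + 0.00013j, Y(Ω₂)=0.03380 + 0.02002j
Total Σ_m = -0.33502 - 0.00000j. Multiply by 1.795196: -0.60143 - 0.00000j. P_3(cos γ) = -0.601435

-0.601435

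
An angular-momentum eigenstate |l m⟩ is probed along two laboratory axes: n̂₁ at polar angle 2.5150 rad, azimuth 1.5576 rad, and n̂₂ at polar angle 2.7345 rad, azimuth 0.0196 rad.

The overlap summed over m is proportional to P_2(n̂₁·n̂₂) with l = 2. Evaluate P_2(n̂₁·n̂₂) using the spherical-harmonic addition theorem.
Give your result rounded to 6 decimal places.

0.347003

Summing Y*_{l m}(θ₁,φ₁)·Y_{l m}(θ₂,φ₂) over m ∈ [−2, 2]; prefactor 4π/(2·2+1) = 2.513274:
  term(m=-2) = -0.008026+0.000527i   from Y*(Ω₁)=-0.132775+0.003505i, Y(Ω₂)=+0.060509-0.002373i
  term(m=-1) = +0.003380+0.103017i   from Y*(Ω₁)=-0.004842-0.366922i, Y(Ω₂)=-0.280832+0.005505i
  term(m=+0) = +0.147360+0.000000i   from Y*(Ω₁)=+0.305440-0.000000i, Y(Ω₂)=+0.482452+0.000000i
  term(m=+1) = +0.003380-0.103017i   from Y*(Ω₁)=+0.004842-0.366922i, Y(Ω₂)=+0.280832+0.005505i
  term(m=+2) = -0.008026-0.000527i   from Y*(Ω₁)=-0.132775-0.003505i, Y(Ω₂)=+0.060509+0.002373i
Σ over m = +0.138068+0.000000i; ×(4π/5) → +0.347003+0.000000i. Real part: 0.347003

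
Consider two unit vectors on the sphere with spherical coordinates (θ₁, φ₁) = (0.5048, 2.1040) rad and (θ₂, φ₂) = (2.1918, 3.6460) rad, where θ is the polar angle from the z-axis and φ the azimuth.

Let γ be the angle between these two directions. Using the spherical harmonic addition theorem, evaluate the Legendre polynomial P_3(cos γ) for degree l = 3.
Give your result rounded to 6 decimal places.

Addition theorem: P_3(cos γ) = (4π/7) Σ_m Y*_{lm}(Ω₁) Y_{lm}(Ω₂), m = −3…3:
  m=-3: Y*=0.04718 + 0.00136j  Y=-0.01292 + 0.22407j  product -0.00091 + 0.01055j
  m=-2: Y*=-0.10111 - 0.18317j  Y=-0.20959 + 0.33283j  product 0.08216 + 0.00474j
  m=-1: Y*=-0.22487 + 0.38099j  Y=-0.15941 + 0.08800j  product 0.00232 - 0.08052j
  m=+0: Y*=0.27127 + 0.00000j  Y=0.28385 + 0.00000j  product 0.07700 + 0.00000j
  m=+1: Y*=0.22487 + 0.38099j  Y=0.15941 + 0.08800j  product 0.00232 + 0.08052j
  m=+2: Y*=-0.10111 + 0.18317j  Y=-0.20959 - 0.33283j  product 0.08216 - 0.00474j
  m=+3: Y*=-0.04718 + 0.00136j  Y=0.01292 + 0.22407j  product -0.00091 - 0.01055j
Σ over m = 0.24412 + 0.00000j; ×(4π/7) → 0.43825 + 0.00000j. Real part: 0.438252

0.438252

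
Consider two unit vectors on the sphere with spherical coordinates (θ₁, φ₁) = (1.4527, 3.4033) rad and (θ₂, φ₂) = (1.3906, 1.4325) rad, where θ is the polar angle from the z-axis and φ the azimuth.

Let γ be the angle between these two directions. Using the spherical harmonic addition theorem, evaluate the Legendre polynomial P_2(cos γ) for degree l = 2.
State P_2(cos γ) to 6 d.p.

Addition theorem: P_2(cos γ) = (4π/5) Σ_m Y*_{lm}(Ω₁) Y_{lm}(Ω₂), m = −2…2:
  m=-2: Y*=(0.329914, 0.190395)  Y=(-0.359657, -0.102095)  product (-0.099217, -0.102160)
  m=-1: Y*=(-0.087311, -0.023386)  Y=(0.018778, -0.134916)  product (-0.004795, 0.011341)
  m=+0: Y*=(-0.302257, -0.000000)  Y=(-0.285000, 0.000000)  product (0.086143, 0.000000)
  m=+1: Y*=(0.087311, -0.023386)  Y=(-0.018778, -0.134916)  product (-0.004795, -0.011341)
  m=+2: Y*=(0.329914, -0.190395)  Y=(-0.359657, 0.102095)  product (-0.099217, 0.102160)
Total Σ_m = (-0.121881, 0.000000). Multiply by 2.513274: (-0.306321, 0.000000). P_2(cos γ) = -0.306321

-0.306321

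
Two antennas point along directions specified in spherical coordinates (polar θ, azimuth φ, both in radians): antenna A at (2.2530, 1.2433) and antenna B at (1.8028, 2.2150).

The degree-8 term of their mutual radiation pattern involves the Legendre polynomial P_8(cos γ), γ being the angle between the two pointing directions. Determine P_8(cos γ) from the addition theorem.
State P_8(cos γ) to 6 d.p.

Expand P_8 via completeness: Σ_{m} conj(Y_{8,m}) at Ω₁ times Y_{8,m} at Ω₂ —
  m=-8: -0.058873-0.033835i × +0.177135+0.375049i = +0.002261-0.028074i  (running Σ = +0.002261-0.028074i)
  m=-7: +0.165630-0.145762i × +0.383930+0.079012i = +0.075107-0.042876i  (running Σ = +0.077369-0.070949i)
  m=-6: +0.156892+0.377187i × -0.049612+0.043832i = -0.024317-0.011836i  (running Σ = +0.053052-0.082785i)
  m=-5: -0.427031+0.028519i × +0.028582+0.359105i = -0.022447-0.152534i  (running Σ = +0.030605-0.235319i)
  m=-4: +0.029647-0.111083i × +0.049441+0.031327i = +0.004946-0.004563i  (running Σ = +0.035551-0.239882i)
  m=-3: -0.251207-0.167582i × -0.300296+0.113655i = +0.094483+0.021773i  (running Σ = +0.130034-0.218109i)
  m=-2: +0.230608-0.177133i × -0.031162+0.107402i = +0.011838+0.030288i  (running Σ = +0.141872-0.187821i)
  m=-1: -0.057995-0.170708i × -0.179654-0.239189i = -0.030412+0.044540i  (running Σ = +0.111460-0.143281i)
  m=0: +0.321237-0.000000i × -0.126925+0.000000i = -0.040773+0.000000i  (running Σ = +0.070686-0.143281i)
  m=1: +0.057995-0.170708i × +0.179654-0.239189i = -0.030412-0.044540i  (running Σ = +0.040274-0.187821i)
  m=2: +0.230608+0.177133i × -0.031162-0.107402i = +0.011838-0.030288i  (running Σ = +0.052112-0.218109i)
  m=3: +0.251207-0.167582i × +0.300296+0.113655i = +0.094483-0.021773i  (running Σ = +0.146595-0.239882i)
  m=4: +0.029647+0.111083i × +0.049441-0.031327i = +0.004946+0.004563i  (running Σ = +0.151541-0.235319i)
  m=5: +0.427031+0.028519i × -0.028582+0.359105i = -0.022447+0.152534i  (running Σ = +0.129094-0.082785i)
  m=6: +0.156892-0.377187i × -0.049612-0.043832i = -0.024317+0.011836i  (running Σ = +0.104777-0.070949i)
  m=7: -0.165630-0.145762i × -0.383930+0.079012i = +0.075107+0.042876i  (running Σ = +0.179885-0.028074i)
  m=8: -0.058873+0.033835i × +0.177135-0.375049i = +0.002261+0.028074i  (running Σ = +0.182146+0.000000i)
Total Σ_m = +0.182146+0.000000i. Multiply by 0.739198: +0.134642+0.000000i. P_8(cos γ) = 0.134642

0.134642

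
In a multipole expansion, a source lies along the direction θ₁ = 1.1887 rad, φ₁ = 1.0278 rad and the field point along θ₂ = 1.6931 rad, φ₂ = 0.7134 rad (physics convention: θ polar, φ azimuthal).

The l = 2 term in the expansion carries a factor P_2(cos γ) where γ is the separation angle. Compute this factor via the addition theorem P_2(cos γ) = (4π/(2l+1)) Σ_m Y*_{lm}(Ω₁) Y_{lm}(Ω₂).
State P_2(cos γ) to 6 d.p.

Addition theorem: P_2(cos γ) = (4π/5) Σ_m Y*_{lm}(Ω₁) Y_{lm}(Ω₂), m = −2…2:
  m=-2: (-0.154989, 0.294247) × (0.054605, -0.376587) = (0.102346, 0.074434)  (running Σ = (0.102346, 0.074434))
  m=-1: (0.138107, 0.228839) × (-0.070734, 0.061217) = (-0.023778, -0.007732)  (running Σ = (0.078569, 0.066702))
  m=0: (-0.183845, -0.000000) × (-0.301309, 0.000000) = (0.055394, 0.000000)  (running Σ = (0.133963, 0.066702))
  m=1: (-0.138107, 0.228839) × (0.070734, 0.061217) = (-0.023778, 0.007732)  (running Σ = (0.110185, 0.074434))
  m=2: (-0.154989, -0.294247) × (0.054605, 0.376587) = (0.102346, -0.074434)  (running Σ = (0.212532, 0.000000))
Accumulated sum (0.212532, 0.000000); after 4π/(2l+1) scaling, (0.534150, 0.000000) ⇒ P_2 = 0.534150

0.534150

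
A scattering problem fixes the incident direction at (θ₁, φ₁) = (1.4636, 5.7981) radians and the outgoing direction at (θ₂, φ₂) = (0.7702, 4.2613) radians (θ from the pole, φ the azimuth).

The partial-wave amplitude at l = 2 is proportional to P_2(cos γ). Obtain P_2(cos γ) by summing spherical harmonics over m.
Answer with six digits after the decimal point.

Addition theorem: P_2(cos γ) = (4π/5) Σ_m Y*_{lm}(Ω₁) Y_{lm}(Ω₂), m = −2…2:
  m=-2: +0.215807-0.315021i × -0.116087-0.146945i = -0.071343+0.004858i  (running Σ = -0.071343+0.004858i)
  m=-1: +0.072701-0.038320i × -0.168317+0.347476i = +0.001078+0.031712i  (running Σ = -0.070265+0.036570i)
  m=0: -0.304561-0.000000i × +0.172074+0.000000i = -0.052407-0.000000i  (running Σ = -0.122672+0.036570i)
  m=1: -0.072701-0.038320i × +0.168317+0.347476i = +0.001078-0.031712i  (running Σ = -0.121593+0.004858i)
  m=2: +0.215807+0.315021i × -0.116087+0.146945i = -0.071343-0.004858i  (running Σ = -0.192936+0.000000i)
Σ over m = -0.192936+0.000000i; ×(4π/5) → -0.484902+0.000000i. Real part: -0.484902

-0.484902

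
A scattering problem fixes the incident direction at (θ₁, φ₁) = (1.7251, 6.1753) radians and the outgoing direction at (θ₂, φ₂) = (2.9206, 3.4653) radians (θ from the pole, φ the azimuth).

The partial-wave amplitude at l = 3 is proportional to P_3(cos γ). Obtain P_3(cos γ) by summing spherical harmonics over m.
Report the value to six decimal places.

0.069911

Addition theorem: P_3(cos γ) = (4π/7) Σ_m Y*_{lm}(Ω₁) Y_{lm}(Ω₂), m = −3…3:
  m=-3: +0.381629-0.128018i × -0.002480+0.003628i = -0.000482+0.001702i  (running Σ = -0.000482+0.001702i)
  m=-2: -0.149805+0.032835i × -0.038215+0.028896i = +0.004776-0.005584i  (running Σ = +0.004294-0.003882i)
  m=-1: -0.279987+0.030324i × -0.252510+0.084719i = +0.068131-0.031378i  (running Σ = +0.072425-0.035259i)
  m=0: +0.165289-0.000000i × -0.640730+0.000000i = -0.105906+0.000000i  (running Σ = -0.033481-0.035259i)
  m=1: +0.279987+0.030324i × +0.252510+0.084719i = +0.068131+0.031378i  (running Σ = +0.034649-0.003882i)
  m=2: -0.149805-0.032835i × -0.038215-0.028896i = +0.004776+0.005584i  (running Σ = +0.039426+0.001702i)
  m=3: -0.381629-0.128018i × +0.002480+0.003628i = -0.000482-0.001702i  (running Σ = +0.038943-0.000000i)
Σ over m = +0.038943-0.000000i; ×(4π/7) → +0.069911-0.000000i. Real part: 0.069911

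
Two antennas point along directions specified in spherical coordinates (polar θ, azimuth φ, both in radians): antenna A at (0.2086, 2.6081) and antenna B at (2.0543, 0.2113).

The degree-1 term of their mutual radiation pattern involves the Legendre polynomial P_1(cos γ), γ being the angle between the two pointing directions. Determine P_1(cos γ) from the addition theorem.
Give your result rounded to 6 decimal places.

-0.589612

Term-by-term m-sum for l=1 (normalisation 4π/3 = 4.188790):
  m=-1: Y*=-0.061606+0.036386i  Y=+0.299087-0.064155i  product -0.016091+0.014835i
  m=+0: Y*=+0.478010-0.000000i  Y=-0.227144+0.000000i  product -0.108577+0.000000i
  m=+1: Y*=+0.061606+0.036386i  Y=-0.299087-0.064155i  product -0.016091-0.014835i
Accumulated sum -0.140759+0.000000i; after 4π/(2l+1) scaling, -0.589612+0.000000i ⇒ P_1 = -0.589612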